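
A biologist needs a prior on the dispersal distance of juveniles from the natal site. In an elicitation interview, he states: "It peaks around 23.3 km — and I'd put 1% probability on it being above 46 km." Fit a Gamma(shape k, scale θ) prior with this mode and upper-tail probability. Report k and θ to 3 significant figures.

k ≈ 11.6, θ ≈ 2.19

Gamma(k,θ) with k>1 has mode (k−1)θ, so θ = 23.3/(k−1).
Need P(X < 46) = 0.99 with θ tied to k this way. Start at k = 2, θ = 23.3: P(X<46) ≈ 0.587.
Too low — raise k to concentrate. Iterating converges to k ≈ 11.6.
Then θ = 23.3/(11.6−1) ≈ 2.19.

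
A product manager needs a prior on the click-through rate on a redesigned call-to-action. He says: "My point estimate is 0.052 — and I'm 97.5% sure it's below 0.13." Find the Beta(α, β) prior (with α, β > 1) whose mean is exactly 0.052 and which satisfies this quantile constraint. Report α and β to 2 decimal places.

With mean 0.052 fixed, write α = 0.052s, β = 0.948s where s = α+β.
Need P(θ < 0.13) = 0.975 under Beta(0.052s, 0.948s). Normal approximation: (q−m)/√(m(1−m)/s) ≈ z_{0.975} = 1.96, so s ≈ 0.052·0.948·(1.96)²/(0.13−0.052)² = 31.1.
At s = 31.1: P(θ<0.13) ≈ 0.952. Adjusting to match 0.975 gives s ≈ 47.40.
So α = 0.052·47.40 ≈ 2.46, β = 0.948·47.40 ≈ 44.94.

α ≈ 2.46, β ≈ 44.94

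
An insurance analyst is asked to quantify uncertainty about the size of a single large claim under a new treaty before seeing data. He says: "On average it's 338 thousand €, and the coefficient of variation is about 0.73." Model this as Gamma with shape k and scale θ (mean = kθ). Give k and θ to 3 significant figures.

k ≈ 1.88, θ ≈ 180

For Gamma(k, scale θ): mean = kθ, variance = kθ², so CV = 1/√k.
CV = 0.73, hence k = 1/CV² = 1.88.
Then θ = mean/k = 338/1.88 = 180.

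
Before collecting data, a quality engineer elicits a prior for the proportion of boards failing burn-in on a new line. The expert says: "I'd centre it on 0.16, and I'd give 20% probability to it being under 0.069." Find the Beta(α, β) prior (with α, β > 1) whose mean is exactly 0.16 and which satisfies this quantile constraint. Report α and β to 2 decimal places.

α ≈ 1.85, β ≈ 9.70

With mean 0.16 fixed, write α = 0.16s, β = 0.84s where s = α+β.
Need P(θ < 0.069) = 0.2 under Beta(0.16s, 0.84s). Normal approximation: (q−m)/√(m(1−m)/s) ≈ z_{0.2} = -0.842, so s ≈ 0.16·0.84·(-0.842)²/(0.069−0.16)² = 11.5.
At s = 11.5: P(θ<0.069) ≈ 0.201. Adjusting to match 0.2 gives s ≈ 11.54.
So α = 0.16·11.54 ≈ 1.85, β = 0.84·11.54 ≈ 9.70.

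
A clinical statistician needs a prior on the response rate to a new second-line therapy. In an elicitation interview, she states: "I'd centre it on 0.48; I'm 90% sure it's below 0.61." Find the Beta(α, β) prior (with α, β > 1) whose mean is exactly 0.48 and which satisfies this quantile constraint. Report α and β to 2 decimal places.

α ≈ 11.55, β ≈ 12.51

With mean 0.48 fixed, write α = 0.48s, β = 0.52s where s = α+β.
Need P(θ < 0.61) = 0.9 under Beta(0.48s, 0.52s). Normal approximation: (q−m)/√(m(1−m)/s) ≈ z_{0.9} = 1.28, so s ≈ 0.48·0.52·(1.28)²/(0.61−0.48)² = 24.3.
At s = 24.3: P(θ<0.61) ≈ 0.901. Adjusting to match 0.9 gives s ≈ 24.06.
So α = 0.48·24.06 ≈ 11.55, β = 0.52·24.06 ≈ 12.51.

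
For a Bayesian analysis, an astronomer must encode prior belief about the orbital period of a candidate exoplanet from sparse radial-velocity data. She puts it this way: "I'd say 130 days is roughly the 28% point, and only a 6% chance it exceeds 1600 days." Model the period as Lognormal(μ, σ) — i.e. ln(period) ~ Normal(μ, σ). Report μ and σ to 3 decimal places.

If T ~ Lognormal(μ,σ) then ln T ~ Normal(μ,σ), so the p-quantile of ln T is μ + z_p·σ.
ln(130) = 4.868 and ln(1600) = 7.378; z_{0.28} = -0.5828, z_{0.94} = 1.555.
σ = (7.378 − 4.868)/(1.555 − (-0.5828)) = 1.174.
μ = 4.868 − (-0.5828)·1.174 = 5.552.

μ ≈ 5.552, σ ≈ 1.174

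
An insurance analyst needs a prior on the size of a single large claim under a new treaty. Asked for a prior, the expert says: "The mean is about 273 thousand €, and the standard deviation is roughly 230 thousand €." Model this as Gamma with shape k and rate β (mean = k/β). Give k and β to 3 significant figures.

k ≈ 1.41, β ≈ 0.00516

For Gamma(k, rate β): mean = k/β, variance = k/β², so CV = 1/√k.
CV = SD/mean = 230/273 = 0.8425, hence k = 1/CV² = 1.41.
Then β = k/mean = 1.41/273 = 0.00516.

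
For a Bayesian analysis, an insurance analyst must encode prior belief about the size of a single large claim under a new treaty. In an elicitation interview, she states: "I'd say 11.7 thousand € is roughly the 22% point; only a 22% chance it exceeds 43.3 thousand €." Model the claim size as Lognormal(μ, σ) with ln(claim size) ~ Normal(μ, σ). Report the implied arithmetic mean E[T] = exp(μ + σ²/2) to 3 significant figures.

E[T] ≈ 32.2 thousand €

If T ~ Lognormal(μ,σ) then ln T ~ Normal(μ,σ), so the p-quantile of ln T is μ + z_p·σ.
ln(11.7) = 2.46 and ln(43.3) = 3.768; z_{0.22} = -0.7722, z_{0.78} = 0.7722.
σ = (3.768 − 2.46)/(0.7722 − (-0.7722)) = 0.847.
μ = 2.46 − (-0.7722)·0.847 = 3.114.
E[T] = exp(μ + σ²/2) = exp(3.114 + 0.3590) = 32.2 thousand €.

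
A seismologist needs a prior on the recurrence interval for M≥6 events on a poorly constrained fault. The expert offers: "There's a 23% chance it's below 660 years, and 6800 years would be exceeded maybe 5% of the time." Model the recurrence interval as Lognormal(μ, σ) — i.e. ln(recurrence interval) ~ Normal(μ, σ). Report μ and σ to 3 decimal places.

μ ≈ 7.215, σ ≈ 0.978

If T ~ Lognormal(μ,σ) then ln T ~ Normal(μ,σ), so the p-quantile of ln T is μ + z_p·σ.
ln(660) = 6.492 and ln(6800) = 8.825; z_{0.23} = -0.7388, z_{0.95} = 1.645.
σ = (8.825 − 6.492)/(1.645 − (-0.7388)) = 0.978.
μ = 6.492 − (-0.7388)·0.978 = 7.215.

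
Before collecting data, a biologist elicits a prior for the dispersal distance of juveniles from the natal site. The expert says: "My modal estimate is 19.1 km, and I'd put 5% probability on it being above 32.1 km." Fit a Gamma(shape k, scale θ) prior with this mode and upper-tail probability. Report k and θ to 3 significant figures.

Gamma(k,θ) with k>1 has mode (k−1)θ, so θ = 19.1/(k−1).
Need P(X < 32.1) = 0.95 with θ tied to k this way. Start at k = 2, θ = 19.1: P(X<32.1) ≈ 0.501.
Too low — raise k to concentrate. Iterating converges to k ≈ 11.4.
Then θ = 19.1/(11.4−1) ≈ 1.84.

k ≈ 11.4, θ ≈ 1.84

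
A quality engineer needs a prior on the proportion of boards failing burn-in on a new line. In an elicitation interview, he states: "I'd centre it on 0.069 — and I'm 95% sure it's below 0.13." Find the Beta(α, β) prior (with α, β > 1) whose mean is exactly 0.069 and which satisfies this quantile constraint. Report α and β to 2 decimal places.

With mean 0.069 fixed, write α = 0.069s, β = 0.931s where s = α+β.
Need P(θ < 0.13) = 0.95 under Beta(0.069s, 0.931s). Normal approximation: (q−m)/√(m(1−m)/s) ≈ z_{0.95} = 1.64, so s ≈ 0.069·0.931·(1.64)²/(0.13−0.069)² = 46.7.
At s = 46.7: P(θ<0.13) ≈ 0.933. Adjusting to match 0.95 gives s ≈ 58.87.
So α = 0.069·58.87 ≈ 4.06, β = 0.931·58.87 ≈ 54.81.

α ≈ 4.06, β ≈ 54.81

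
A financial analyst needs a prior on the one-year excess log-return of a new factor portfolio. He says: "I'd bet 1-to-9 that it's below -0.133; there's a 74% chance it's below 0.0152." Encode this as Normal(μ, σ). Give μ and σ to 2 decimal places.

For Normal(μ,σ), the p-quantile is μ + z_p·σ. Here z_{0.1} = -1.282, z_{0.74} = 0.6433.
So -0.133 = μ − 1.282σ and 0.0152 = μ + 0.6433σ.
Subtracting: σ = (0.0152 − -0.133)/(0.6433 − (-1.282)) = 0.08.
Then μ = -0.133 − (-1.282)·0.08 = -0.03.

μ = -0.03, σ = 0.08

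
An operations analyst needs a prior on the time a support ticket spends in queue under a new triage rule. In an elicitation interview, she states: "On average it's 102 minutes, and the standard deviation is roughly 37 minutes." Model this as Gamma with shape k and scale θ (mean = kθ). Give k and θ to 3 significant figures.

k ≈ 7.6, θ ≈ 13.4

For Gamma(k, scale θ): mean = kθ, variance = kθ², so CV = 1/√k.
CV = SD/mean = 37/102 = 0.3627, hence k = 1/CV² = 7.6.
Then θ = mean/k = 102/7.6 = 13.4.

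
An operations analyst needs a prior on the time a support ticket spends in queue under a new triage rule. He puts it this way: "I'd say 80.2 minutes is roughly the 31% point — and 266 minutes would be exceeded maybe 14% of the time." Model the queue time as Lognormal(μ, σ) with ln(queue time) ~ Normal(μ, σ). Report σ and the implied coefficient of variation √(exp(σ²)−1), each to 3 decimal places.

If T ~ Lognormal(μ,σ) then ln T ~ Normal(μ,σ), so the p-quantile of ln T is μ + z_p·σ.
ln(80.2) = 4.385 and ln(266) = 5.583; z_{0.31} = -0.4959, z_{0.86} = 1.08.
σ = (5.583 − 4.385)/(1.08 − (-0.4959)) = 0.761.
μ = 4.385 − (-0.4959)·0.761 = 4.762.
CV = √(exp(σ²)−1) = √(exp(0.5786)−1) = 0.885.

σ ≈ 0.761, CV ≈ 0.885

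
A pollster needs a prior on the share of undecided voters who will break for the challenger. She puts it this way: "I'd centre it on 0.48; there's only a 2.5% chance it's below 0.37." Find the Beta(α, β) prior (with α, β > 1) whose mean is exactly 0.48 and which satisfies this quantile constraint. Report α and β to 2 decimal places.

With mean 0.48 fixed, write α = 0.48s, β = 0.52s where s = α+β.
Need P(θ < 0.37) = 0.025 under Beta(0.48s, 0.52s). Normal approximation: (q−m)/√(m(1−m)/s) ≈ z_{0.025} = -1.96, so s ≈ 0.48·0.52·(-1.96)²/(0.37−0.48)² = 79.2.
At s = 79.2: P(θ<0.37) ≈ 0.023. Adjusting to match 0.025 gives s ≈ 77.10.
So α = 0.48·77.10 ≈ 37.01, β = 0.52·77.10 ≈ 40.09.

α ≈ 37.01, β ≈ 40.09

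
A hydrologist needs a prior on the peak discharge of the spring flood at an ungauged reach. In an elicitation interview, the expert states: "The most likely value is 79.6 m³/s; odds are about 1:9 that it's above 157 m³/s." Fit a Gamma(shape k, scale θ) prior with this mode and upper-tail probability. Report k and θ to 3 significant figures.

Gamma(k,θ) with k>1 has mode (k−1)θ, so θ = 79.6/(k−1).
Need P(X < 157) = 0.9 with θ tied to k this way. Start at k = 2, θ = 79.6: P(X<157) ≈ 0.586.
Too low — raise k to concentrate. Iterating converges to k ≈ 5.15.
Then θ = 79.6/(5.15−1) ≈ 19.2.

k ≈ 5.15, θ ≈ 19.2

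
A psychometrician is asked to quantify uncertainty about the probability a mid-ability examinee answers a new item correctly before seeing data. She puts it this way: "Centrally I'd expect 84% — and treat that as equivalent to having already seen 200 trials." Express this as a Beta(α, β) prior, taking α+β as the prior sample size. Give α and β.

Under the effective-sample-size interpretation, Beta(α, β) has prior mean α/(α+β) and prior sample size α+β.
So α+β = 200 and α/(α+β) = 0.84, giving α = 0.84·200 = 168 and β = 200 − 168 = 32.

α = 168, β = 32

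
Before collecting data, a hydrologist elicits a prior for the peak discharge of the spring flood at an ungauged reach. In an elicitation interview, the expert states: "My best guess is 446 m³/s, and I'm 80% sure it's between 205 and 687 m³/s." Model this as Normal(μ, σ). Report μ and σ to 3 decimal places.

A symmetric 80% interval runs μ ± z·σ with z = 1.282.
Half-width = 241, so σ = 241/1.282 = 188.053.
μ is the stated best guess, 446.000.

μ = 446.000, σ = 188.053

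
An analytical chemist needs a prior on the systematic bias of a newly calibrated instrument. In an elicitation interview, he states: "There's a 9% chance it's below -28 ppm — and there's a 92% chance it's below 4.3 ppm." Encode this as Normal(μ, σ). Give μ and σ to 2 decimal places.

For Normal(μ,σ), the p-quantile is μ + z_p·σ. Here z_{0.09} = -1.341, z_{0.92} = 1.405.
So -28 = μ − 1.341σ and 4.3 = μ + 1.405σ.
Subtracting: σ = (4.3 − -28)/(1.405 − (-1.341)) = 11.76.
Then μ = -28 − (-1.341)·11.76 = -12.23.

μ = -12.23, σ = 11.76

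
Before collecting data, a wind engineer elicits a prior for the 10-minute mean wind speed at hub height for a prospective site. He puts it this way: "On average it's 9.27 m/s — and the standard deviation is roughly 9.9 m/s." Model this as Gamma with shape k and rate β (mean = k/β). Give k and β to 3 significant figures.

For Gamma(k, rate β): mean = k/β, variance = k/β², so CV = 1/√k.
CV = SD/mean = 9.9/9.27 = 1.068, hence k = 1/CV² = 0.877.
Then β = k/mean = 0.877/9.27 = 0.0946.

k ≈ 0.877, β ≈ 0.0946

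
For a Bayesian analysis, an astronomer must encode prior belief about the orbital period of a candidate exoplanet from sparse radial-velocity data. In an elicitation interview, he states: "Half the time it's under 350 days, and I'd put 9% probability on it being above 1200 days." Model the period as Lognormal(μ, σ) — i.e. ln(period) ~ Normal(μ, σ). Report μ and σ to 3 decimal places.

μ ≈ 5.858, σ ≈ 0.919

If T ~ Lognormal(μ,σ) then ln T ~ Normal(μ,σ), so the p-quantile of ln T is μ + z_p·σ.
ln(350) = 5.858 and ln(1200) = 7.09; z_{0.5} = 0, z_{0.91} = 1.341.
σ = (7.09 − 5.858)/(1.341 − (0)) = 0.919.
μ = 5.858 − (0)·0.919 = 5.858.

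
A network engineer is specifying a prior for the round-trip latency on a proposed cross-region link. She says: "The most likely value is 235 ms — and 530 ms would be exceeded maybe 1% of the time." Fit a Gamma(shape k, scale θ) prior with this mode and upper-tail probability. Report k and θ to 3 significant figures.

Gamma(k,θ) with k>1 has mode (k−1)θ, so θ = 235/(k−1).
Need P(X < 530) = 0.99 with θ tied to k this way. Start at k = 2, θ = 235: P(X<530) ≈ 0.659.
Too low — raise k to concentrate. Iterating converges to k ≈ 8.25.
Then θ = 235/(8.25−1) ≈ 32.4.

k ≈ 8.25, θ ≈ 32.4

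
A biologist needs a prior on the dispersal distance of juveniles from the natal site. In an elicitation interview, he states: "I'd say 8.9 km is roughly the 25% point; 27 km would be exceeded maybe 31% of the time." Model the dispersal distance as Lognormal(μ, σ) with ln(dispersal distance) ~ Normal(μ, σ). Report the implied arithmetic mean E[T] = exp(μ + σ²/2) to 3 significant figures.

If T ~ Lognormal(μ,σ) then ln T ~ Normal(μ,σ), so the p-quantile of ln T is μ + z_p·σ.
ln(8.9) = 2.186 and ln(27) = 3.296; z_{0.25} = -0.6745, z_{0.69} = 0.4959.
σ = (3.296 − 2.186)/(0.4959 − (-0.6745)) = 0.948.
μ = 2.186 − (-0.6745)·0.948 = 2.826.
E[T] = exp(μ + σ²/2) = exp(2.826 + 0.4496) = 26.4 km.

E[T] ≈ 26.4 km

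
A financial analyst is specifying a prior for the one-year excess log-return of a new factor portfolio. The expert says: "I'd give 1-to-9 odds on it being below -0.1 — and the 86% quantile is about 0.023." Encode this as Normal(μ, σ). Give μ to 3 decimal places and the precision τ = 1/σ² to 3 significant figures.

The p-quantile of Normal(μ,σ) is μ + z_p·σ, with z_{0.1} = -1.282 and z_{0.86} = 1.08.
Eliminate σ: μ = (z₂·x₁ − z₁·x₂)/(z₂ − z₁) = (1.08·-0.1 − (-1.282)·0.023)/2.362 = -0.033.
Then σ = (x₂ − x₁)/(z₂ − z₁) = (0.023 − -0.1)/2.362 = 0.052.
Precision τ = 1/σ² = 1/0.05208² = 369.

μ = -0.033, τ = 369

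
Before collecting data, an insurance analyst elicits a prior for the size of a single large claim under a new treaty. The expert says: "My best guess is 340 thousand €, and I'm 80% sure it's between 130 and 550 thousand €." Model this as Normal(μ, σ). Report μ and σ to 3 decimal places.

A symmetric 80% interval runs μ ± z·σ with z = 1.282.
Half-width = 210, so σ = 210/1.282 = 163.864.
μ is the stated best guess, 340.000.

μ = 340.000, σ = 163.864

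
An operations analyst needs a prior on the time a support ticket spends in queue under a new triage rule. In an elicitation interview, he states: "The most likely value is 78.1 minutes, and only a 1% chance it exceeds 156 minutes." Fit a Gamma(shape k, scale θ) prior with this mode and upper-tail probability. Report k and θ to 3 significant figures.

k ≈ 11.3, θ ≈ 7.61

Gamma(k,θ) with k>1 has mode (k−1)θ, so θ = 78.1/(k−1).
Need P(X < 156) = 0.99 with θ tied to k this way. Start at k = 2, θ = 78.1: P(X<156) ≈ 0.593.
Too low — raise k to concentrate. Iterating converges to k ≈ 11.3.
Then θ = 78.1/(11.3−1) ≈ 7.61.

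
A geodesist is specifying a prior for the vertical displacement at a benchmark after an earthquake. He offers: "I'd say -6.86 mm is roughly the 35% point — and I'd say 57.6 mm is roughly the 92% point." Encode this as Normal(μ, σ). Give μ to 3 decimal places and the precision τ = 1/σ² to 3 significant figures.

μ = 7.013, τ = 0.000771

The p-quantile of Normal(μ,σ) is μ + z_p·σ, with z_{0.35} = -0.3853 and z_{0.92} = 1.405.
Eliminate σ: μ = (z₂·x₁ − z₁·x₂)/(z₂ − z₁) = (1.405·-6.86 − (-0.3853)·57.6)/1.79 = 7.013.
Then σ = (x₂ − x₁)/(z₂ − z₁) = (57.6 − -6.86)/1.79 = 36.003.
Precision τ = 1/σ² = 1/36² = 0.000771.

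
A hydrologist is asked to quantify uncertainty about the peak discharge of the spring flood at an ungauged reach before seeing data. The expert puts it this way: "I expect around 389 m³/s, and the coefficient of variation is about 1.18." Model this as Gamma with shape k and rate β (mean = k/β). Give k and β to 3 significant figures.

k ≈ 0.718, β ≈ 0.00185

For Gamma(k, rate β): mean = k/β, variance = k/β², so CV = 1/√k.
CV = 1.18, hence k = 1/CV² = 0.718.
Then β = k/mean = 0.718/389 = 0.00185.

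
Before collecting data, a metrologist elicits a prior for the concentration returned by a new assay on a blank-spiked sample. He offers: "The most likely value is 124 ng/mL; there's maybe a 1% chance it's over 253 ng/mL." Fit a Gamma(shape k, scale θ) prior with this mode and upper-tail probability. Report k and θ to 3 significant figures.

Gamma(k,θ) with k>1 has mode (k−1)θ, so θ = 124/(k−1).
Need P(X < 253) = 0.99 with θ tied to k this way. Start at k = 2, θ = 124: P(X<253) ≈ 0.605.
Too low — raise k to concentrate. Iterating converges to k ≈ 10.6.
Then θ = 124/(10.6−1) ≈ 12.9.

k ≈ 10.6, θ ≈ 12.9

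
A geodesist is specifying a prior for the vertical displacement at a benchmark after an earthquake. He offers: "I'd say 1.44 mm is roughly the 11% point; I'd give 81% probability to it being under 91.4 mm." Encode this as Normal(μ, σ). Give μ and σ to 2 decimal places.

μ = 53.87, σ = 42.75

The p-quantile of Normal(μ,σ) is μ + z_p·σ, with z_{0.11} = -1.227 and z_{0.81} = 0.8779.
Eliminate σ: μ = (z₂·x₁ − z₁·x₂)/(z₂ − z₁) = (0.8779·1.44 − (-1.227)·91.4)/2.104 = 53.87.
Then σ = (x₂ − x₁)/(z₂ − z₁) = (91.4 − 1.44)/2.104 = 42.75.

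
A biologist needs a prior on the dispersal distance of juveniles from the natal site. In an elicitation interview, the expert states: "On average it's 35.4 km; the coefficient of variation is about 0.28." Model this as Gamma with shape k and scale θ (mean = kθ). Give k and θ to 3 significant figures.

k ≈ 12.8, θ ≈ 2.78

For Gamma(k, scale θ): mean = kθ, variance = kθ², so CV = 1/√k.
CV = 0.28, hence k = 1/CV² = 12.8.
Then θ = mean/k = 35.4/12.8 = 2.78.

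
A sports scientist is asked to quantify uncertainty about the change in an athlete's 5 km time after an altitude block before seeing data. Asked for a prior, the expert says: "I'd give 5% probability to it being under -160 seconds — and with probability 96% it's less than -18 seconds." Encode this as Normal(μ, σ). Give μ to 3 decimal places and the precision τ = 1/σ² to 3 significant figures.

μ = -91.213, τ = 0.000572

For Normal(μ,σ), the p-quantile is μ + z_p·σ. Here z_{0.05} = -1.645, z_{0.96} = 1.751.
So -160 = μ − 1.645σ and -18 = μ + 1.751σ.
Subtracting: σ = (-18 − -160)/(1.751 − (-1.645)) = 41.820.
Then μ = -160 − (-1.645)·41.820 = -91.213.
Precision τ = 1/σ² = 1/41.82² = 0.000572.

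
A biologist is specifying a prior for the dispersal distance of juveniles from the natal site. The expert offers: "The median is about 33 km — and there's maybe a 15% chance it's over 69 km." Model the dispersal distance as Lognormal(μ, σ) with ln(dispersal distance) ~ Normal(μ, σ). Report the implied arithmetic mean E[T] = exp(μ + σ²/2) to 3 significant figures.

If T ~ Lognormal(μ,σ) then ln T ~ Normal(μ,σ), so the p-quantile of ln T is μ + z_p·σ.
ln(33) = 3.497 and ln(69) = 4.234; z_{0.5} = 0, z_{0.85} = 1.036.
σ = (4.234 − 3.497)/(1.036 − (0)) = 0.712.
μ = 3.497 − (0)·0.712 = 3.497.
E[T] = exp(μ + σ²/2) = exp(3.497 + 0.2532) = 42.5 km.

E[T] ≈ 42.5 km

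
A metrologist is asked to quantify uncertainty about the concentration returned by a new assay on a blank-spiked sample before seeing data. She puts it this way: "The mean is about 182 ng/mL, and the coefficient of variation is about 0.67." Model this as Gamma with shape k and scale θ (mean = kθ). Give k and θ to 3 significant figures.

k ≈ 2.23, θ ≈ 81.7

For Gamma(k, scale θ): mean = kθ, variance = kθ², so CV = 1/√k.
CV = 0.67, hence k = 1/CV² = 2.23.
Then θ = mean/k = 182/2.23 = 81.7.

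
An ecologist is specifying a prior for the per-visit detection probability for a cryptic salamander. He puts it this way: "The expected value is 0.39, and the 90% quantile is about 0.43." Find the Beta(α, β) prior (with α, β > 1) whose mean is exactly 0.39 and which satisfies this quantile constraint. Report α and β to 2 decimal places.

α ≈ 96.01, β ≈ 150.17

With mean 0.39 fixed, write α = 0.39s, β = 0.61s where s = α+β.
Need P(θ < 0.43) = 0.9 under Beta(0.39s, 0.61s). Normal approximation: (q−m)/√(m(1−m)/s) ≈ z_{0.9} = 1.28, so s ≈ 0.39·0.61·(1.28)²/(0.43−0.39)² = 244.2.
At s = 244.2: P(θ<0.43) ≈ 0.899. Adjusting to match 0.9 gives s ≈ 246.18.
So α = 0.39·246.18 ≈ 96.01, β = 0.61·246.18 ≈ 150.17.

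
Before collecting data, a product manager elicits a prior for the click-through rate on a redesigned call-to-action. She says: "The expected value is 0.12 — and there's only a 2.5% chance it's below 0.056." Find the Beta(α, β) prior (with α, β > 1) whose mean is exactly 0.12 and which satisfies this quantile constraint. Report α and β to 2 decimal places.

With mean 0.12 fixed, write α = 0.12s, β = 0.88s where s = α+β.
Need P(θ < 0.056) = 0.025 under Beta(0.12s, 0.88s). Normal approximation: (q−m)/√(m(1−m)/s) ≈ z_{0.025} = -1.96, so s ≈ 0.12·0.88·(-1.96)²/(0.056−0.12)² = 99.0.
At s = 99.0: P(θ<0.056) ≈ 0.010. Adjusting to match 0.025 gives s ≈ 71.72.
So α = 0.12·71.72 ≈ 8.61, β = 0.88·71.72 ≈ 63.12.

α ≈ 8.61, β ≈ 63.12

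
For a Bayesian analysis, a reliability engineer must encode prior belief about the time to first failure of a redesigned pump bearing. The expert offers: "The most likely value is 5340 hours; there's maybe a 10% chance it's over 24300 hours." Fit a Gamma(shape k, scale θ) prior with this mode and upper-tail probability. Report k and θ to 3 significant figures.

Gamma(k,θ) with k>1 has mode (k−1)θ, so θ = 5340/(k−1).
Need P(X < 24300) = 0.9 with θ tied to k this way. Start at k = 2, θ = 5340: P(X<24300) ≈ 0.941.
Too high — lower k to spread out. Iterating converges to k ≈ 1.78.
Then θ = 5340/(1.78−1) ≈ 6820.

k ≈ 1.78, θ ≈ 6820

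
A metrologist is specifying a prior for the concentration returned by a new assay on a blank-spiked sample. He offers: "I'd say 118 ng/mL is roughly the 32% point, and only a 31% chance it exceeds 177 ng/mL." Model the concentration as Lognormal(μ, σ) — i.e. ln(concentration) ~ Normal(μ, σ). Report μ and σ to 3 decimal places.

If T ~ Lognormal(μ,σ) then ln T ~ Normal(μ,σ), so the p-quantile of ln T is μ + z_p·σ.
ln(118) = 4.771 and ln(177) = 5.176; z_{0.32} = -0.4677, z_{0.69} = 0.4959.
σ = (5.176 − 4.771)/(0.4959 − (-0.4677)) = 0.421.
μ = 4.771 − (-0.4677)·0.421 = 4.967.

μ ≈ 4.967, σ ≈ 0.421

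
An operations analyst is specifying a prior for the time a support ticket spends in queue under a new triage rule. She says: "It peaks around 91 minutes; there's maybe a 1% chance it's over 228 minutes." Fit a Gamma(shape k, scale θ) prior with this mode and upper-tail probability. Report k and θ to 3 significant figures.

k ≈ 6.56, θ ≈ 16.4

Gamma(k,θ) with k>1 has mode (k−1)θ, so θ = 91/(k−1).
Need P(X < 228) = 0.99 with θ tied to k this way. Start at k = 2, θ = 91: P(X<228) ≈ 0.714.
Too low — raise k to concentrate. Iterating converges to k ≈ 6.56.
Then θ = 91/(6.56−1) ≈ 16.4.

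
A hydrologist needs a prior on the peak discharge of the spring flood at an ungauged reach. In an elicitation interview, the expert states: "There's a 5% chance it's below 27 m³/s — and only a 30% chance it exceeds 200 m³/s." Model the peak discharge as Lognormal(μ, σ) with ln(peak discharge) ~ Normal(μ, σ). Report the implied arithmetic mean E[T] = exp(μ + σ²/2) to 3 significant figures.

E[T] ≈ 189 m³/s

If T ~ Lognormal(μ,σ) then ln T ~ Normal(μ,σ), so the p-quantile of ln T is μ + z_p·σ.
ln(27) = 3.296 and ln(200) = 5.298; z_{0.05} = -1.645, z_{0.7} = 0.5244.
σ = (5.298 − 3.296)/(0.5244 − (-1.645)) = 0.923.
μ = 3.296 − (-1.645)·0.923 = 4.814.
E[T] = exp(μ + σ²/2) = exp(4.814 + 0.4261) = 189 m³/s.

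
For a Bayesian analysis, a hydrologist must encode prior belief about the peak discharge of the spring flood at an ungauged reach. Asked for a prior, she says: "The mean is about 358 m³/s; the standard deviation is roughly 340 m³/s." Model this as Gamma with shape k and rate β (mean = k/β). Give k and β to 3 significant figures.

For Gamma(k, rate β): mean = k/β, variance = k/β², so CV = 1/√k.
CV = SD/mean = 340/358 = 0.9497, hence k = 1/CV² = 1.11.
Then β = k/mean = 1.11/358 = 0.0031.

k ≈ 1.11, β ≈ 0.0031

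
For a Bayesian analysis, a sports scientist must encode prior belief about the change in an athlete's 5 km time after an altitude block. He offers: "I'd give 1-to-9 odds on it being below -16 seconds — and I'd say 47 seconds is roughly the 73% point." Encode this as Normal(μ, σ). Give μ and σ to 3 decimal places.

μ = 26.620, σ = 33.257

The p-quantile of Normal(μ,σ) is μ + z_p·σ, with z_{0.1} = -1.282 and z_{0.73} = 0.6128.
Eliminate σ: μ = (z₂·x₁ − z₁·x₂)/(z₂ − z₁) = (0.6128·-16 − (-1.282)·47)/1.894 = 26.620.
Then σ = (x₂ − x₁)/(z₂ − z₁) = (47 − -16)/1.894 = 33.257.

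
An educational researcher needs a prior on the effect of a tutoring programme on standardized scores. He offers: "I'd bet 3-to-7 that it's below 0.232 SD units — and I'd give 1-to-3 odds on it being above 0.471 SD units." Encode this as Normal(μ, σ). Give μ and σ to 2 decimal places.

μ = 0.34, σ = 0.20

For Normal(μ,σ), the p-quantile is μ + z_p·σ. Here z_{0.3} = -0.5244, z_{0.75} = 0.6745.
So 0.232 = μ − 0.5244σ and 0.471 = μ + 0.6745σ.
Subtracting: σ = (0.471 − 0.232)/(0.6745 − (-0.5244)) = 0.20.
Then μ = 0.232 − (-0.5244)·0.20 = 0.34.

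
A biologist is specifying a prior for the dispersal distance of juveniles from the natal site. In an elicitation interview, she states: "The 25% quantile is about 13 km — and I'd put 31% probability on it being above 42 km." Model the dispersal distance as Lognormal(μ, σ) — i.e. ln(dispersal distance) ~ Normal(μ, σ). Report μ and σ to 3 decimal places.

μ ≈ 3.241, σ ≈ 1.002

If T ~ Lognormal(μ,σ) then ln T ~ Normal(μ,σ), so the p-quantile of ln T is μ + z_p·σ.
ln(13) = 2.565 and ln(42) = 3.738; z_{0.25} = -0.6745, z_{0.69} = 0.4959.
σ = (3.738 − 2.565)/(0.4959 − (-0.6745)) = 1.002.
μ = 2.565 − (-0.6745)·1.002 = 3.241.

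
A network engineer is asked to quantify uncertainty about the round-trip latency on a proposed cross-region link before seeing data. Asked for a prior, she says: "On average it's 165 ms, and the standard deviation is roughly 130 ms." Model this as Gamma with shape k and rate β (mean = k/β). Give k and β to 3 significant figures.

k ≈ 1.61, β ≈ 0.00976

For Gamma(k, rate β): mean = k/β, variance = k/β², so CV = 1/√k.
CV = SD/mean = 130/165 = 0.7879, hence k = 1/CV² = 1.61.
Then β = k/mean = 1.61/165 = 0.00976.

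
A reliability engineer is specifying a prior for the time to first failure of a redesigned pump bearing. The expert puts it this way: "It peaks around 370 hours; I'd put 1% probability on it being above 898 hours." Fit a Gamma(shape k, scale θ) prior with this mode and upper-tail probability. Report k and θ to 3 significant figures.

Gamma(k,θ) with k>1 has mode (k−1)θ, so θ = 370/(k−1).
Need P(X < 898) = 0.99 with θ tied to k this way. Start at k = 2, θ = 370: P(X<898) ≈ 0.697.
Too low — raise k to concentrate. Iterating converges to k ≈ 7.01.
Then θ = 370/(7.01−1) ≈ 61.6.

k ≈ 7.01, θ ≈ 61.6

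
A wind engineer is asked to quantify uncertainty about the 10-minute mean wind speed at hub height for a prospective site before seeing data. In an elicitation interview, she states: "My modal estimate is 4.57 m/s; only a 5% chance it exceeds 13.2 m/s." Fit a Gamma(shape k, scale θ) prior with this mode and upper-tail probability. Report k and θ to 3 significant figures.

k ≈ 3.37, θ ≈ 1.93

Gamma(k,θ) with k>1 has mode (k−1)θ, so θ = 4.57/(k−1).
Need P(X < 13.2) = 0.95 with θ tied to k this way. Start at k = 2, θ = 4.57: P(X<13.2) ≈ 0.784.
Too low — raise k to concentrate. Iterating converges to k ≈ 3.37.
Then θ = 4.57/(3.37−1) ≈ 1.93.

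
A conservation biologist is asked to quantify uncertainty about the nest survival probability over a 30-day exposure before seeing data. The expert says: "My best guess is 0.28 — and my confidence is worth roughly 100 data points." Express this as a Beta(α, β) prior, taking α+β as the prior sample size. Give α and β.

α = 28, β = 72

Under the effective-sample-size interpretation, Beta(α, β) has prior mean α/(α+β) and prior sample size α+β.
So α+β = 100 and α/(α+β) = 0.28, giving α = 0.28·100 = 28 and β = 100 − 28 = 72.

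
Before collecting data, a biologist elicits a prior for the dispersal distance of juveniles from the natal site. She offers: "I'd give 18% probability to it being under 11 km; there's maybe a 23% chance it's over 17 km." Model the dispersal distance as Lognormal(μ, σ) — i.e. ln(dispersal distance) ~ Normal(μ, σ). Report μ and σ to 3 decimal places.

If T ~ Lognormal(μ,σ) then ln T ~ Normal(μ,σ), so the p-quantile of ln T is μ + z_p·σ.
ln(11) = 2.398 and ln(17) = 2.833; z_{0.18} = -0.9154, z_{0.77} = 0.7388.
σ = (2.833 − 2.398)/(0.7388 − (-0.9154)) = 0.263.
μ = 2.398 − (-0.9154)·0.263 = 2.639.

μ ≈ 2.639, σ ≈ 0.263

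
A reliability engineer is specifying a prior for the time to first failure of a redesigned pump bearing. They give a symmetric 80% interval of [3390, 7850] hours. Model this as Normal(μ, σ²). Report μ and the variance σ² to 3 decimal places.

μ = 5620.000, σ² = 3027872.301

A symmetric 80% interval runs μ ± z·σ with z = 1.282.
Half-width = 2230, so σ = 2230/1.282 = 1740.0782 and σ² = 3027872.301.
μ is the interval midpoint, 5620.000.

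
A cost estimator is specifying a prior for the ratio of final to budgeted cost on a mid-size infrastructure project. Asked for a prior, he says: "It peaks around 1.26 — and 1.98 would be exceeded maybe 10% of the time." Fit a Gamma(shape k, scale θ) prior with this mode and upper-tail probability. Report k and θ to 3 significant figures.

k ≈ 10.2, θ ≈ 0.137

Gamma(k,θ) with k>1 has mode (k−1)θ, so θ = 1.26/(k−1).
Need P(X < 1.98) = 0.9 with θ tied to k this way. Start at k = 2, θ = 1.26: P(X<1.98) ≈ 0.466.
Too low — raise k to concentrate. Iterating converges to k ≈ 10.2.
Then θ = 1.26/(10.2−1) ≈ 0.137.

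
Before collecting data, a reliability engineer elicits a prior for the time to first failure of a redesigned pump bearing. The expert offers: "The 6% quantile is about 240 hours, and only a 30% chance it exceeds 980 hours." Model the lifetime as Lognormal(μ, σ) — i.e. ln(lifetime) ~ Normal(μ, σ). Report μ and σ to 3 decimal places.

If T ~ Lognormal(μ,σ) then ln T ~ Normal(μ,σ), so the p-quantile of ln T is μ + z_p·σ.
ln(240) = 5.481 and ln(980) = 6.888; z_{0.06} = -1.555, z_{0.7} = 0.5244.
σ = (6.888 − 5.481)/(0.5244 − (-1.555)) = 0.677.
μ = 5.481 − (-1.555)·0.677 = 6.533.

μ ≈ 6.533, σ ≈ 0.677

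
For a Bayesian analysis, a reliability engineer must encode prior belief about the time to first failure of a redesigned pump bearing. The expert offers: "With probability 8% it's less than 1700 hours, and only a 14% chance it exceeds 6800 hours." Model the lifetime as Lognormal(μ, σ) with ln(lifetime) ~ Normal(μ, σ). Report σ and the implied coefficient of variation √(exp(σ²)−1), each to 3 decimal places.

σ ≈ 0.558, CV ≈ 0.604

If T ~ Lognormal(μ,σ) then ln T ~ Normal(μ,σ), so the p-quantile of ln T is μ + z_p·σ.
ln(1700) = 7.438 and ln(6800) = 8.825; z_{0.08} = -1.405, z_{0.86} = 1.08.
σ = (8.825 − 7.438)/(1.08 − (-1.405)) = 0.558.
μ = 7.438 − (-1.405)·0.558 = 8.222.
CV = √(exp(σ²)−1) = √(exp(0.3111)−1) = 0.604.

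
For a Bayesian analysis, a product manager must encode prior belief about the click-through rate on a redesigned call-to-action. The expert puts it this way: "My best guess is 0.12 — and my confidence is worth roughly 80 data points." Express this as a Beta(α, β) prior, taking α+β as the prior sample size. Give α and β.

Under the effective-sample-size interpretation, Beta(α, β) has prior mean α/(α+β) and prior sample size α+β.
So α+β = 80 and α/(α+β) = 0.12, giving α = 0.12·80 = 9.6 and β = 80 − 9.6 = 70.4.

α = 9.6, β = 70.4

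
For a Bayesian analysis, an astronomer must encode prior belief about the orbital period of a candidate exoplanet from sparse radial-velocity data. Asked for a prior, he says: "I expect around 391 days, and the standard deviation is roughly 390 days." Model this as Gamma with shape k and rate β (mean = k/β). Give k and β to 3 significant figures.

k ≈ 1.01, β ≈ 0.00257

For Gamma(k, rate β): mean = k/β, variance = k/β², so CV = 1/√k.
CV = SD/mean = 390/391 = 0.9974, hence k = 1/CV² = 1.01.
Then β = k/mean = 1.01/391 = 0.00257.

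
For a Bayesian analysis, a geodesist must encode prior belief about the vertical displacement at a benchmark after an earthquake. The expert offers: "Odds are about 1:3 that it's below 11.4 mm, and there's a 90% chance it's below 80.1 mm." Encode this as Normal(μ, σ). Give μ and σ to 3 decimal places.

For Normal(μ,σ), the p-quantile is μ + z_p·σ. Here z_{0.25} = -0.6745, z_{0.9} = 1.282.
So 11.4 = μ − 0.6745σ and 80.1 = μ + 1.282σ.
Subtracting: σ = (80.1 − 11.4)/(1.282 − (-0.6745)) = 35.122.
Then μ = 11.4 − (-0.6745)·35.122 = 35.089.

μ = 35.089, σ = 35.122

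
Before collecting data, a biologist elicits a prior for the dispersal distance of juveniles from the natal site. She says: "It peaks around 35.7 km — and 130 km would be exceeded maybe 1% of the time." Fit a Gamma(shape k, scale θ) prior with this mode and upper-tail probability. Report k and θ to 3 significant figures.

Gamma(k,θ) with k>1 has mode (k−1)θ, so θ = 35.7/(k−1).
Need P(X < 130) = 0.99 with θ tied to k this way. Start at k = 2, θ = 35.7: P(X<130) ≈ 0.878.
Too low — raise k to concentrate. Iterating converges to k ≈ 3.57.
Then θ = 35.7/(3.57−1) ≈ 13.9.

k ≈ 3.57, θ ≈ 13.9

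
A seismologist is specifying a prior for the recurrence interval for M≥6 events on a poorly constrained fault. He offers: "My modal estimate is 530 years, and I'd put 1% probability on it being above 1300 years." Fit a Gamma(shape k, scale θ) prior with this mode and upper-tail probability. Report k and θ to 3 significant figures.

k ≈ 6.85, θ ≈ 90.5

Gamma(k,θ) with k>1 has mode (k−1)θ, so θ = 530/(k−1).
Need P(X < 1300) = 0.99 with θ tied to k this way. Start at k = 2, θ = 530: P(X<1300) ≈ 0.703.
Too low — raise k to concentrate. Iterating converges to k ≈ 6.85.
Then θ = 530/(6.85−1) ≈ 90.5.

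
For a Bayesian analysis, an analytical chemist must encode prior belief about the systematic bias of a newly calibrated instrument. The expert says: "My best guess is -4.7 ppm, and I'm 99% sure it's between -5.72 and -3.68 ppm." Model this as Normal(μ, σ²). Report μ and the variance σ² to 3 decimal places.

A symmetric 99% interval runs μ ± z·σ with z = 2.576.
Half-width = 1.02, so σ = 1.02/2.576 = 0.3960 and σ² = 0.157.
μ is the stated best guess, -4.700.

μ = -4.700, σ² = 0.157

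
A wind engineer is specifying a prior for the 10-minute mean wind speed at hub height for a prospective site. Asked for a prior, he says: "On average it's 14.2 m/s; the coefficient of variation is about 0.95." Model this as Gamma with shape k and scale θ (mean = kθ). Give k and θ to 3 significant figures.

For Gamma(k, scale θ): mean = kθ, variance = kθ², so CV = 1/√k.
CV = 0.95, hence k = 1/CV² = 1.11.
Then θ = mean/k = 14.2/1.11 = 12.8.

k ≈ 1.11, θ ≈ 12.8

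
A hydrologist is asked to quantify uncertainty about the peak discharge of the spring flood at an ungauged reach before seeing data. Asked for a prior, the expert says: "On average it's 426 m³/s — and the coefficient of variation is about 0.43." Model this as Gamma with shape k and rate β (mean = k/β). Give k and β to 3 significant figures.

k ≈ 5.41, β ≈ 0.0127

For Gamma(k, rate β): mean = k/β, variance = k/β², so CV = 1/√k.
CV = 0.43, hence k = 1/CV² = 5.41.
Then β = k/mean = 5.41/426 = 0.0127.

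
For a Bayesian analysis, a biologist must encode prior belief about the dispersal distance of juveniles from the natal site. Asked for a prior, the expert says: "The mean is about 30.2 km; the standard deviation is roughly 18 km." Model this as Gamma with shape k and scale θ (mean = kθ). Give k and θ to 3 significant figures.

k ≈ 2.81, θ ≈ 10.7

For Gamma(k, scale θ): mean = kθ, variance = kθ², so CV = 1/√k.
CV = SD/mean = 18/30.2 = 0.596, hence k = 1/CV² = 2.81.
Then θ = mean/k = 30.2/2.81 = 10.7.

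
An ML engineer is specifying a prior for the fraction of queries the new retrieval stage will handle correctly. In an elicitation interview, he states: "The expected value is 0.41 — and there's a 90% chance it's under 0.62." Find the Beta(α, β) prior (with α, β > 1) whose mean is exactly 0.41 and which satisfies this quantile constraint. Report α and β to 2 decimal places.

α ≈ 3.71, β ≈ 5.33

With mean 0.41 fixed, write α = 0.41s, β = 0.59s where s = α+β.
Need P(θ < 0.62) = 0.9 under Beta(0.41s, 0.59s). Normal approximation: (q−m)/√(m(1−m)/s) ≈ z_{0.9} = 1.28, so s ≈ 0.41·0.59·(1.28)²/(0.62−0.41)² = 9.0.
At s = 9.0: P(θ<0.62) ≈ 0.900. Adjusting to match 0.9 gives s ≈ 9.04.
So α = 0.41·9.04 ≈ 3.71, β = 0.59·9.04 ≈ 5.33.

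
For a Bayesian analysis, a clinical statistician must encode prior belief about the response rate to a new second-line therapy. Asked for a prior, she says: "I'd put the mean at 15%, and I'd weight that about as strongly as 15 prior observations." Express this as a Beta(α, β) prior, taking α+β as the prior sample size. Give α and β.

α = 2.25, β = 12.75

Under the effective-sample-size interpretation, Beta(α, β) has prior mean α/(α+β) and prior sample size α+β.
So α+β = 15 and α/(α+β) = 0.15, giving α = 0.15·15 = 2.25 and β = 15 − 2.25 = 12.75.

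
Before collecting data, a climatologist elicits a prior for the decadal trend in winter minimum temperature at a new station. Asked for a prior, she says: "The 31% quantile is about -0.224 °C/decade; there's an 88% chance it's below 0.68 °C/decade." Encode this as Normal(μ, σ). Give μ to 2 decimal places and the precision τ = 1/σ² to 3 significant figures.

μ = 0.04, τ = 3.42

The p-quantile of Normal(μ,σ) is μ + z_p·σ, with z_{0.31} = -0.4959 and z_{0.88} = 1.175.
Eliminate σ: μ = (z₂·x₁ − z₁·x₂)/(z₂ − z₁) = (1.175·-0.224 − (-0.4959)·0.68)/1.671 = 0.04.
Then σ = (x₂ − x₁)/(z₂ − z₁) = (0.68 − -0.224)/1.671 = 0.54.
Precision τ = 1/σ² = 1/0.541² = 3.42.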